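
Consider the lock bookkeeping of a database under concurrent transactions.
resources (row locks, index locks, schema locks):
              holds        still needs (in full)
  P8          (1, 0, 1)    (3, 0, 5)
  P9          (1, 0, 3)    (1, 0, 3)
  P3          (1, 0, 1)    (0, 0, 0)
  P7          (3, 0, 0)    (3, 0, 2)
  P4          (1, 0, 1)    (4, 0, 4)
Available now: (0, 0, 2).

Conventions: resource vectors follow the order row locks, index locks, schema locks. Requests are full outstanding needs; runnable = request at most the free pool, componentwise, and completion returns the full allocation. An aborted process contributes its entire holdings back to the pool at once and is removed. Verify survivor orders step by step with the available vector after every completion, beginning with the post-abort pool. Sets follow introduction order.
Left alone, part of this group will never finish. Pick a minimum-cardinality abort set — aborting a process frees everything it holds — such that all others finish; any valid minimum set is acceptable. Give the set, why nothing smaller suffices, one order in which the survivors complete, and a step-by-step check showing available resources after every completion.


Minimum abort set: P4.
Key observation: P7 was stuck for good until P4 gave back (1, 0, 1); in the order shown it finishes at step 3.
No smaller set exists: with zero aborts the deadlock remains.
The survivors complete as P3, P9, P7, P8. Verifying each step (starting from the post-abort pool):
  pool = (1, 0, 3)
  run P3 (needs (0, 0, 0), free (1, 0, 3)); after release of (1, 0, 1) the pool is (2, 0, 4)
  run P9 (needs (1, 0, 3), free (2, 0, 4)); after release of (1, 0, 3) the pool is (3, 0, 7)
  run P7 (needs (3, 0, 2), free (3, 0, 7)); after release of (3, 0, 0) the pool is (6, 0, 7)
  run P8 (needs (3, 0, 5), free (6, 0, 7)); after release of (1, 0, 1) the pool is (7, 0, 8)


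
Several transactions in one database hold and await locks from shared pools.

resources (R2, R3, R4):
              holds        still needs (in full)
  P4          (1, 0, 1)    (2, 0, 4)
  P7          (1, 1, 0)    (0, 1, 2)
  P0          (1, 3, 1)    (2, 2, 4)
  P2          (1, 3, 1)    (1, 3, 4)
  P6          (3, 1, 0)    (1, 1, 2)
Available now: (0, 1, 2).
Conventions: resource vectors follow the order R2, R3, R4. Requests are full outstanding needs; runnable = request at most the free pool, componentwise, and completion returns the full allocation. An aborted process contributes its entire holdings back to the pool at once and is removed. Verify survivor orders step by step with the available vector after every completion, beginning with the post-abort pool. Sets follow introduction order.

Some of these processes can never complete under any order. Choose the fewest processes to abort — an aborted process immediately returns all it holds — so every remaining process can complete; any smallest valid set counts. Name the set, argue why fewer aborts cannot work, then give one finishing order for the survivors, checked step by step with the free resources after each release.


Abort P4 and P0.
Key observation: P2 could never have finished before the abort; with (2, 3, 2) returned by P4 and P0, it fits at step 2.
Minimality, checking each single-abort alternative: P4 alone leaves P0 blocked (short on R4); P7 alone leaves P4 blocked (short on R4); P0 alone leaves P4 blocked (short on R4); P2 alone leaves P4 blocked (short on R4); P6 alone leaves P4 blocked (short on R4).
Survivors finish in the order: P7, P2, P6. Walking it through (pool after the aborts first):
  pool = (2, 4, 4)
  P7 needs (0, 1, 2) <= (2, 4, 4) -> finishes; pool += (1, 1, 0) = (3, 5, 4)
  P2 needs (1, 3, 4) <= (3, 5, 4) -> finishes; pool += (1, 3, 1) = (4, 8, 5)
  P6 needs (1, 1, 2) <= (4, 8, 5) -> finishes; pool += (3, 1, 0) = (7, 9, 5)


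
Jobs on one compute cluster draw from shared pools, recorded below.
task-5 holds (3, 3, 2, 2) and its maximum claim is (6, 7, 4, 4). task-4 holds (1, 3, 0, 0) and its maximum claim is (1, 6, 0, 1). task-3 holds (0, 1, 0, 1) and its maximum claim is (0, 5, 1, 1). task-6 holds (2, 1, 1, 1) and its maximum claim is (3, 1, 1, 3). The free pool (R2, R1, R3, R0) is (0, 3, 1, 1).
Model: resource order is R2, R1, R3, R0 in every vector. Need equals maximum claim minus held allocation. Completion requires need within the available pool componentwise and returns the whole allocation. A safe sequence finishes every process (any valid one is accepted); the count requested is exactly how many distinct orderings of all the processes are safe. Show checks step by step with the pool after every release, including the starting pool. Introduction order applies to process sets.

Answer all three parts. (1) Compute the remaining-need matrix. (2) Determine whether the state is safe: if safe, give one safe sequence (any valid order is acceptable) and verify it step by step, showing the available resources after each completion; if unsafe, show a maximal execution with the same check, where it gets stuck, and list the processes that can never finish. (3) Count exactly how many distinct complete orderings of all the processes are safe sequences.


(1) Remaining need (order R2, R1, R3, R0):
  task-5: (3, 4, 2, 2)
  task-4: (0, 3, 0, 1)
  task-3: (0, 4, 1, 0)
  task-6: (1, 0, 0, 2)
(2) SAFE — a valid safe sequence is task-4, task-3, task-6, task-5.
Key observation: task-4 marks the first exact bind of the order: its need (0, 3, 0, 1) fits the free (0, 3, 1, 1) with zero slack on a requested resource.
Check, step by step:
  pool = (0, 3, 1, 1)
  task-4 needs (0, 3, 0, 1) <= (0, 3, 1, 1) -> finishes; pool += (1, 3, 0, 0) = (1, 6, 1, 1)
  task-3 needs (0, 4, 1, 0) <= (1, 6, 1, 1) -> finishes; pool += (0, 1, 0, 1) = (1, 7, 1, 2)
  task-6 needs (1, 0, 0, 2) <= (1, 7, 1, 2) -> finishes; pool += (2, 1, 1, 1) = (3, 8, 2, 3)
  task-5 needs (3, 4, 2, 2) <= (3, 8, 2, 3) -> finishes; pool += (3, 3, 2, 2) = (6, 11, 4, 5)
(3) Exactly 1 of the possible complete orderings is a safe sequence.


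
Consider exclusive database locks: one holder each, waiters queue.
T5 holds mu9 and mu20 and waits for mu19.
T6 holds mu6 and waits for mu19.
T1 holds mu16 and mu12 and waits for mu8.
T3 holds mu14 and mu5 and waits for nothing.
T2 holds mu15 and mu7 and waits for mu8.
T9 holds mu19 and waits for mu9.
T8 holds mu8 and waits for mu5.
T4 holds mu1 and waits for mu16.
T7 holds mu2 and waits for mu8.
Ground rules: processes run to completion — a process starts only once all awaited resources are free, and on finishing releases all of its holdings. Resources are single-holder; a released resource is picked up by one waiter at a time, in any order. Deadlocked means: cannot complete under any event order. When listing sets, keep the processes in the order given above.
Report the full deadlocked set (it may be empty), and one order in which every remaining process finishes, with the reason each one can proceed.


The deadlocked set is T5, T6 and T9.
Key observation: the waits loop around T5 -> T9 -> T5 with no way out; T6 waits into the deadlock from upstream.
One completion order for the rest: T3, T8, T2, T1, T4, T7.
Verifying each step:
  T3: no waits; runs immediately, freeing mu14 and mu5
  T8 waits on mu5 — all released -> runs and releases mu8
  T2 waits on mu8 — all released -> runs and releases mu15 and mu7
  T1 waits on mu8 — all released -> runs and releases mu16 and mu12
  T4 waits on mu16 — all released -> runs and releases mu1
  T7 waits on mu8 — all released -> runs and releases mu2


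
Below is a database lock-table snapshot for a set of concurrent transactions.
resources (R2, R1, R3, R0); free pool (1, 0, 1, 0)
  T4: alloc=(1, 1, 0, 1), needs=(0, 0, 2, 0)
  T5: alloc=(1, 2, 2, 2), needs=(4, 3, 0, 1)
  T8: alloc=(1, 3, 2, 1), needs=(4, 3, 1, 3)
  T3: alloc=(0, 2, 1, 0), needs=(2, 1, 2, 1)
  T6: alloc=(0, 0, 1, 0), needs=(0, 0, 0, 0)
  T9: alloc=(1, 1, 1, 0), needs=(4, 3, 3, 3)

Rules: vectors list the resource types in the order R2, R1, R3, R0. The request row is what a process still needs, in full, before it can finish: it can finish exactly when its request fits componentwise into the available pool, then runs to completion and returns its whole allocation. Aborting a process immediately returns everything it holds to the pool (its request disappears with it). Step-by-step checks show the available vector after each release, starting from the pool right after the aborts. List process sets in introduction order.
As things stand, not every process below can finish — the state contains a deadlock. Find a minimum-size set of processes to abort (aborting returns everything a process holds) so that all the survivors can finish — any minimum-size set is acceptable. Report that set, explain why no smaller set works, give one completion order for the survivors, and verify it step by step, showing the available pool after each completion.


Minimum abort set: T8 and T9.
Key observation: the deadlocked T5 becomes finishable only because T8 and T9 released (2, 4, 3, 1); it completes at step 3 below.
Why nothing smaller works — every single abort fails: T4 alone leaves T5 blocked (short on R2); T5 alone leaves T8 blocked (short on R2); T8 alone leaves T5 blocked (short on R2); T3 alone leaves T5 blocked (short on R2); T6 alone leaves T5 blocked (short on R2); T9 alone leaves T5 blocked (short on R2).
Survivors finish in the order: T4, T6, T5, T3. Step-by-step check (pool after the aborts first):
  pool = (3, 4, 4, 1)
  T4 needs (0, 0, 2, 0) <= (3, 4, 4, 1) -> finishes; pool += (1, 1, 0, 1) = (4, 5, 4, 2)
  T6 needs (0, 0, 0, 0) <= (4, 5, 4, 2) -> finishes; pool += (0, 0, 1, 0) = (4, 5, 5, 2)
  T5 needs (4, 3, 0, 1) <= (4, 5, 5, 2) -> finishes; pool += (1, 2, 2, 2) = (5, 7, 7, 4)
  T3 needs (2, 1, 2, 1) <= (5, 7, 7, 4) -> finishes; pool += (0, 2, 1, 0) = (5, 9, 8, 4)


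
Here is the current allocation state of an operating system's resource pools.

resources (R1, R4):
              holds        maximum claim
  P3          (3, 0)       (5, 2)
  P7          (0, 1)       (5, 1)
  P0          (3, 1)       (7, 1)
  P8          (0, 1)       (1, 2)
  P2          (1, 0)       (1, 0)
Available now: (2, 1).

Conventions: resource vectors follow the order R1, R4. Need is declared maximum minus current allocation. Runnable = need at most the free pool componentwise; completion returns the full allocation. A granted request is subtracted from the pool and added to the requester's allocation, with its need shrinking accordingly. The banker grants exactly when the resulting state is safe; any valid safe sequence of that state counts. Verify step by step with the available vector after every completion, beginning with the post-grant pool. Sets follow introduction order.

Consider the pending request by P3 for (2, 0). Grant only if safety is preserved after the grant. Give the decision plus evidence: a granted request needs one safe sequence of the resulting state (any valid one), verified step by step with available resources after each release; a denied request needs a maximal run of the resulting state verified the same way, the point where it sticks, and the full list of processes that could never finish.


GRANT: granting preserves safety; a valid post-grant sequence is P2, P8, P3, P7, P0.
Key observation: the grant leaves (0, 1) free — enough for P2, whose release restarts the cascade.
Verifying the post-grant state step by step:
  pool = (0, 1)
  P2 needs (0, 0) <= (0, 1) -> finishes; pool += (1, 0) = (1, 1)
  P8 needs (1, 1) <= (1, 1) -> finishes; pool += (0, 1) = (1, 2)
  P3 needs (0, 2) <= (1, 2) -> finishes; pool += (5, 0) = (6, 2)
  P7 needs (5, 0) <= (6, 2) -> finishes; pool += (0, 1) = (6, 3)
  P0 needs (4, 0) <= (6, 3) -> finishes; pool += (3, 1) = (9, 4)


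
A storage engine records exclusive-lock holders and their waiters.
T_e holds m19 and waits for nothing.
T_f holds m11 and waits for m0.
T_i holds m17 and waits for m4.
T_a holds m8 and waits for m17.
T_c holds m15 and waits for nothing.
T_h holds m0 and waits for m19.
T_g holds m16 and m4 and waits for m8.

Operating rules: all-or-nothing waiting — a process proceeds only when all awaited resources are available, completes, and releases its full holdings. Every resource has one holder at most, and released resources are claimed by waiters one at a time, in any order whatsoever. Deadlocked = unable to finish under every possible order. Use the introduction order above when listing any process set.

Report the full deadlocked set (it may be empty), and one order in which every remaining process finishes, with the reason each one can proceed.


Deadlocked: T_i, T_a and T_g.
Key observation: along T_i -> T_g -> T_a -> T_i, each member waits on what the next one holds — a deadlock; no other process is dragged down with it.
One completion order for the rest: T_e, T_h, T_c, T_f.
Check, step by step:
  T_e: no waits; runs immediately, freeing m19
  run T_h (all its waits — m19 — are resolved); releases m0
  T_c: no waits; runs immediately, freeing m15
  run T_f (all its waits — m0 — are resolved); releases m11


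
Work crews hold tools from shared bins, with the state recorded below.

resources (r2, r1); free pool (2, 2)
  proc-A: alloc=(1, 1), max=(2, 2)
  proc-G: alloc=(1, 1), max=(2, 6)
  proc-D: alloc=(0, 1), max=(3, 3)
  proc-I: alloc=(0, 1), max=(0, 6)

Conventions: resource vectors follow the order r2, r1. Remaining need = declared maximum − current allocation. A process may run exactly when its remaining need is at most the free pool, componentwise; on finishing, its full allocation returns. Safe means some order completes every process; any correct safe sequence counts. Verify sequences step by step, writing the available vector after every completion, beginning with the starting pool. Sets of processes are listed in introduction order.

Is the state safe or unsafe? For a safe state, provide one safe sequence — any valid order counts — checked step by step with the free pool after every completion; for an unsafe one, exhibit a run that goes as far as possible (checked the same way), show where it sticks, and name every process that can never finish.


The state is UNSAFE.
Key observation: proc-A, proc-D can finish, but then (3, 4) is all there is, and the blocked group's r1 demands exceed it.
A maximal execution: proc-A, proc-D — then nothing else fits. Step-by-step check:
  pool = (2, 2)
  proc-A needs (1, 1) <= (2, 2) -> finishes; pool += (1, 1) = (3, 3)
  proc-D needs (3, 2) <= (3, 3) -> finishes; pool += (0, 1) = (3, 4)
  proc-G still needs (1, 5) but only (3, 4) is free — short on r1
  proc-I still needs (0, 5) but only (3, 4) is free — short on r1
Permanently blocked: proc-G and proc-I.


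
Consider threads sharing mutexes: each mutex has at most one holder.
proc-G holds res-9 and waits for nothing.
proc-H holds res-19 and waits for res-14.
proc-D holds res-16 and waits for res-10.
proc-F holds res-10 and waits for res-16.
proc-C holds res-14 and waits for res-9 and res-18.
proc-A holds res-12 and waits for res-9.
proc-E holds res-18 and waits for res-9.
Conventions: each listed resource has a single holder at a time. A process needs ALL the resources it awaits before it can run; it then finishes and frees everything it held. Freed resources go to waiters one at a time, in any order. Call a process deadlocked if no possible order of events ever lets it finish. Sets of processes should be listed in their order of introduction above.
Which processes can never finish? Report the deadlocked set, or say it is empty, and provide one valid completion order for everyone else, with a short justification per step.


Deadlocked: proc-D and proc-F.
Key observation: the knot is the closed ring of waits proc-D -> proc-F -> proc-D; no other process is dragged down with it.
One completion order for the rest: proc-G, proc-E, proc-C, proc-A, proc-H.
Step-by-step check:
  proc-G: no waits; runs immediately, freeing res-9
  proc-E: everything it awaited (res-9) is free; runs, freeing res-18
  proc-C: everything it awaited (res-9 and res-18) is free; runs, freeing res-14
  proc-A: everything it awaited (res-9) is free; runs, freeing res-12
  proc-H: everything it awaited (res-14) is free; runs, freeing res-19


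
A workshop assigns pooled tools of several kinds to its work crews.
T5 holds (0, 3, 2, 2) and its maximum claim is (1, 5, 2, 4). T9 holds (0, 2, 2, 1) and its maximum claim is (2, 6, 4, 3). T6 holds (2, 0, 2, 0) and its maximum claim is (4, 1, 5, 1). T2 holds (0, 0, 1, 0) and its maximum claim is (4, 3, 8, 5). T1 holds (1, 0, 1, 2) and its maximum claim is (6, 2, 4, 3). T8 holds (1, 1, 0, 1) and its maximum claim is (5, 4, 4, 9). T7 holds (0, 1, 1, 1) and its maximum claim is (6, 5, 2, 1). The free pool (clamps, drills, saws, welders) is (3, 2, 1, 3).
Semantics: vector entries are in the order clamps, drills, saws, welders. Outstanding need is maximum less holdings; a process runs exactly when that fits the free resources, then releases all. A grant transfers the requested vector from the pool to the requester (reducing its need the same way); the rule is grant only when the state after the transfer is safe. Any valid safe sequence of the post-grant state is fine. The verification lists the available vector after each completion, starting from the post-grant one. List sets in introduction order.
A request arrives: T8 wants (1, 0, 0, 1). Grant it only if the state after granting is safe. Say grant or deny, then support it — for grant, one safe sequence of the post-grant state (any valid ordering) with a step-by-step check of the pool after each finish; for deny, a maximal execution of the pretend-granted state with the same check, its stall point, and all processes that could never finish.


DENY — the pretend-granted state is unsafe.
Key observation: after T5, T9, T6, T2 the pool peaks at (4, 7, 8, 5), and each blocked process is short somewhere: T1 on clamps; T8 on welders; T7 on clamps.
After a pretend grant, a maximal execution: T5, T9, T6, T2 — then nothing else fits. Verifying each step:
  pool = (2, 2, 1, 2)
  T5 needs (1, 2, 0, 2) <= (2, 2, 1, 2) -> finishes; pool += (0, 3, 2, 2) = (2, 5, 3, 4)
  T9 needs (2, 4, 2, 2) <= (2, 5, 3, 4) -> finishes; pool += (0, 2, 2, 1) = (2, 7, 5, 5)
  T6 needs (2, 1, 3, 1) <= (2, 7, 5, 5) -> finishes; pool += (2, 0, 2, 0) = (4, 7, 7, 5)
  T2 needs (4, 3, 7, 5) <= (4, 7, 7, 5) -> finishes; pool += (0, 0, 1, 0) = (4, 7, 8, 5)
  T1 still needs (5, 2, 3, 1) but only (4, 7, 8, 5) is free — short on clamps
  T8 still needs (3, 3, 4, 7) but only (4, 7, 8, 5) is free — short on welders
  T7 still needs (6, 4, 1, 0) but only (4, 7, 8, 5) is free — short on clamps
Post-grant, the permanently blocked set is T1, T8 and T7.


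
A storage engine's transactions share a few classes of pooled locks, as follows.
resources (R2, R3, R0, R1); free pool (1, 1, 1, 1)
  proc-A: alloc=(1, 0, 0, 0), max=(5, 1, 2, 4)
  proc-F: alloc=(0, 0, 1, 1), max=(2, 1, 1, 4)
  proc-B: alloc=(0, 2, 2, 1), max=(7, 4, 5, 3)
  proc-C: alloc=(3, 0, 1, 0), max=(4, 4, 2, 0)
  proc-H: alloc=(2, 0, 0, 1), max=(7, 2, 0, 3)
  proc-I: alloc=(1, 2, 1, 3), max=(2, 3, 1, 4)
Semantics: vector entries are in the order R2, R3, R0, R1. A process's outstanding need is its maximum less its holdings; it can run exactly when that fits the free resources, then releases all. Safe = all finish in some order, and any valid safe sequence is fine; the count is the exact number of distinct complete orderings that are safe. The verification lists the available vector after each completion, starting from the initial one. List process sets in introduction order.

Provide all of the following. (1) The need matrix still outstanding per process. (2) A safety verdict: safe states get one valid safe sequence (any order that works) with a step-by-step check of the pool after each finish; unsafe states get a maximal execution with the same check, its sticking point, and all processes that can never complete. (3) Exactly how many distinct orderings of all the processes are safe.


(1) Remaining need (order R2, R3, R0, R1):
  proc-A: (4, 1, 2, 4)
  proc-F: (2, 1, 0, 3)
  proc-B: (7, 2, 3, 2)
  proc-C: (1, 4, 1, 0)
  proc-H: (5, 2, 0, 2)
  proc-I: (1, 1, 0, 1)
(2) The state is UNSAFE.
Key observation: after proc-I, proc-F the pool peaks at (2, 3, 3, 5), and each blocked process is short somewhere: proc-A on R2; proc-B on R2; proc-C on R3; proc-H on R2.
Going as far as possible: proc-I, proc-F; after that, nothing fits. Walking it through:
  pool = (1, 1, 1, 1)
  run proc-I (needs (1, 1, 0, 1), free (1, 1, 1, 1)); after release of (1, 2, 1, 3) the pool is (2, 3, 2, 4)
  run proc-F (needs (2, 1, 0, 3), free (2, 3, 2, 4)); after release of (0, 0, 1, 1) the pool is (2, 3, 3, 5)
  proc-A still needs (4, 1, 2, 4) but only (2, 3, 3, 5) is free — short on R2
  proc-B still needs (7, 2, 3, 2) but only (2, 3, 3, 5) is free — short on R2
  proc-C still needs (1, 4, 1, 0) but only (2, 3, 3, 5) is free — short on R3
  proc-H still needs (5, 2, 0, 2) but only (2, 3, 3, 5) is free — short on R2
Permanently blocked: proc-A, proc-B, proc-C and proc-H.
(3) The exact count: 0 of the possible complete orderings are safe sequences.


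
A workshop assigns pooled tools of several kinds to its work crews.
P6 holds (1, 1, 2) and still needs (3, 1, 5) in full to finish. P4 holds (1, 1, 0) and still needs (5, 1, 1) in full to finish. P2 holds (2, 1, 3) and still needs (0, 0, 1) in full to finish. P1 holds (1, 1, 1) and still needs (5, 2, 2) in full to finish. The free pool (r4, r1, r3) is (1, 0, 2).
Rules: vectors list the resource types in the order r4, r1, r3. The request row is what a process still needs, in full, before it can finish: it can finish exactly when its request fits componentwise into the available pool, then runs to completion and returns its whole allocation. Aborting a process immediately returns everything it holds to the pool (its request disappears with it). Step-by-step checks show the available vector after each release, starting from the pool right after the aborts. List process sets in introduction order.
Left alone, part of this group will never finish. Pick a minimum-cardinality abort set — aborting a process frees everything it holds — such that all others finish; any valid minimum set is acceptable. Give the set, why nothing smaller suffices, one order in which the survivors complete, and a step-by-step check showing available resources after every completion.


Abort P4.
Key observation: the returned (1, 1, 0) from P4 is what brings P1 — unrunnable before, under any order — into play at step 3.
Minimality: the empty abort set fails — the state is deadlocked as it stands.
One survivor order: P2, P6, P1. Check, step by step (post-abort pool first):
  pool = (2, 1, 2)
  run P2 (needs (0, 0, 1), free (2, 1, 2)); after release of (2, 1, 3) the pool is (4, 2, 5)
  run P6 (needs (3, 1, 5), free (4, 2, 5)); after release of (1, 1, 2) the pool is (5, 3, 7)
  run P1 (needs (5, 2, 2), free (5, 3, 7)); after release of (1, 1, 1) the pool is (6, 4, 8)


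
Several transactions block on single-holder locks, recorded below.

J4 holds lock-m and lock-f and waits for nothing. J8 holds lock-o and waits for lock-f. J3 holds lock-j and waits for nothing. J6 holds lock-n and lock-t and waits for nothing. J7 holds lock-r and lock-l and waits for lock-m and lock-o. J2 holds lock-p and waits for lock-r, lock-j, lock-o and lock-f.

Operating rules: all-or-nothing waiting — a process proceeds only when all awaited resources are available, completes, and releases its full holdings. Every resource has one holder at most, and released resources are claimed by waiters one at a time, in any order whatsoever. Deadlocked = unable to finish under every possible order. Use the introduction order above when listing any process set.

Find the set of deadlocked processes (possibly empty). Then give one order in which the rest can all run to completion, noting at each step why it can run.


The deadlocked set is empty.
Key observation: the wait relation is loop-free; peeling off processes with no waits unwinds the whole state.
A valid finishing order for the others: J6, J4, J3, J8, J7, J2.
Verifying each step:
  J6 waits on nothing -> runs at once and releases lock-n and lock-t
  J4 waits on nothing -> runs at once and releases lock-m and lock-f
  J3 waits on nothing -> runs at once and releases lock-j
  J8: everything it awaited (lock-f) is free; runs, freeing lock-o
  J7: everything it awaited (lock-m and lock-o) is free; runs, freeing lock-r and lock-l
  J2: everything it awaited (lock-r, lock-j, lock-o and lock-f) is free; runs, freeing lock-p


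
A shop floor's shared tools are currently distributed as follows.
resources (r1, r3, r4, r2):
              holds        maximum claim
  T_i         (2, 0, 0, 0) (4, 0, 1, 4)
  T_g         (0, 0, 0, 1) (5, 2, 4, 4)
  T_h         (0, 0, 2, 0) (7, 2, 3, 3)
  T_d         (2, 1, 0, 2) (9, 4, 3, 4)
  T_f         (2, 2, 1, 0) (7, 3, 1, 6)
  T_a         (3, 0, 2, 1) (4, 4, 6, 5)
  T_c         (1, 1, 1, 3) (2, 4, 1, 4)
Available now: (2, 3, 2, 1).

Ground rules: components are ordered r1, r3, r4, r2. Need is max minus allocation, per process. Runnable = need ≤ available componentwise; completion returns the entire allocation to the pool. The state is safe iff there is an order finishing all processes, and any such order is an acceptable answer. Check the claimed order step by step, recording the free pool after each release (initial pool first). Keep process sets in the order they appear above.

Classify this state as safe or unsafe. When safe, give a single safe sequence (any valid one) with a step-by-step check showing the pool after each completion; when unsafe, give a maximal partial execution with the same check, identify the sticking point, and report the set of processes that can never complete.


The state is UNSAFE.
Key observation: after T_c, T_i the pool peaks at (5, 4, 3, 4), and each blocked process is short somewhere: T_g on r4; T_h on r1; T_d on r1; T_f on r2; T_a on r4.
Going as far as possible: T_c, T_i; after that, nothing fits. Walking it through:
  pool = (2, 3, 2, 1)
  run T_c (needs (1, 3, 0, 1), free (2, 3, 2, 1)); after release of (1, 1, 1, 3) the pool is (3, 4, 3, 4)
  run T_i (needs (2, 0, 1, 4), free (3, 4, 3, 4)); after release of (2, 0, 0, 0) the pool is (5, 4, 3, 4)
  T_g still needs (5, 2, 4, 3) but only (5, 4, 3, 4) is free — short on r4
  T_h still needs (7, 2, 1, 3) but only (5, 4, 3, 4) is free — short on r1
  T_d still needs (7, 3, 3, 2) but only (5, 4, 3, 4) is free — short on r1
  T_f still needs (5, 1, 0, 6) but only (5, 4, 3, 4) is free — short on r2
  T_a still needs (1, 4, 4, 4) but only (5, 4, 3, 4) is free — short on r4
Never able to finish: T_g, T_h, T_d, T_f and T_a.


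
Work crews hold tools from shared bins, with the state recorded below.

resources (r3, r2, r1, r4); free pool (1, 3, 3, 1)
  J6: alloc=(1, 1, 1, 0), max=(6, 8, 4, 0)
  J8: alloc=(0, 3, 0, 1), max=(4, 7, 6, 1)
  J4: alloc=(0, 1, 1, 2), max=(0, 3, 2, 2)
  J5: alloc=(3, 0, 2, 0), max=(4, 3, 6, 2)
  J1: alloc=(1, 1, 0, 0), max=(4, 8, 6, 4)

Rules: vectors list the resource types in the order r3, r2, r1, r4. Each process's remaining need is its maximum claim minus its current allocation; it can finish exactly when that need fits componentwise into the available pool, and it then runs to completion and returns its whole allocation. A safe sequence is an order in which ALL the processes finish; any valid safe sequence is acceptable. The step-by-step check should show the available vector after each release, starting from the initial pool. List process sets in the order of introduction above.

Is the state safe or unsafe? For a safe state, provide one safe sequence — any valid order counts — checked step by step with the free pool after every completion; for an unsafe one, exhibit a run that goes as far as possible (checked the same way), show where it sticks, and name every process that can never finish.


SAFE, for example via the order J4, J5, J8, J1, J6.
Key observation: reading the order forward, J5 is the first process whose need (1, 3, 4, 2) meets the free pool (1, 4, 4, 3) exactly on a resource it requests.
Walking it through:
  pool = (1, 3, 3, 1)
  J4 needs (0, 2, 1, 0) <= (1, 3, 3, 1) -> finishes; pool += (0, 1, 1, 2) = (1, 4, 4, 3)
  J5 needs (1, 3, 4, 2) <= (1, 4, 4, 3) -> finishes; pool += (3, 0, 2, 0) = (4, 4, 6, 3)
  J8 needs (4, 4, 6, 0) <= (4, 4, 6, 3) -> finishes; pool += (0, 3, 0, 1) = (4, 7, 6, 4)
  J1 needs (3, 7, 6, 4) <= (4, 7, 6, 4) -> finishes; pool += (1, 1, 0, 0) = (5, 8, 6, 4)
  J6 needs (5, 7, 3, 0) <= (5, 8, 6, 4) -> finishes; pool += (1, 1, 1, 0) = (6, 9, 7, 4)


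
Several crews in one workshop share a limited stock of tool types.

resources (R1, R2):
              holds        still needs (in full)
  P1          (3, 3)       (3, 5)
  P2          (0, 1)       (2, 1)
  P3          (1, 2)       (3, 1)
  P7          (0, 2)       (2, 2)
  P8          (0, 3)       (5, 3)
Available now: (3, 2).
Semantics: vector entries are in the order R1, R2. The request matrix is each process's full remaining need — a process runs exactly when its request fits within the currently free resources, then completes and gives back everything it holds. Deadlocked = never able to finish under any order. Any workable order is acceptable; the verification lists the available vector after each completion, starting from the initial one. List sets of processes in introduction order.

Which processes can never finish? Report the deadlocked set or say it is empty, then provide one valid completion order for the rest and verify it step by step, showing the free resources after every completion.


No process is deadlocked.
Key observation: there is always a runnable process — P7 first — so the state unwinds completely.
A valid finishing order for the others: P7, P3, P2, P1, P8. Walking it through:
  pool = (3, 2)
  run P7 (needs (2, 2), free (3, 2)); after release of (0, 2) the pool is (3, 4)
  run P3 (needs (3, 1), free (3, 4)); after release of (1, 2) the pool is (4, 6)
  run P2 (needs (2, 1), free (4, 6)); after release of (0, 1) the pool is (4, 7)
  run P1 (needs (3, 5), free (4, 7)); after release of (3, 3) the pool is (7, 10)
  run P8 (needs (5, 3), free (7, 10)); after release of (0, 3) the pool is (7, 13)


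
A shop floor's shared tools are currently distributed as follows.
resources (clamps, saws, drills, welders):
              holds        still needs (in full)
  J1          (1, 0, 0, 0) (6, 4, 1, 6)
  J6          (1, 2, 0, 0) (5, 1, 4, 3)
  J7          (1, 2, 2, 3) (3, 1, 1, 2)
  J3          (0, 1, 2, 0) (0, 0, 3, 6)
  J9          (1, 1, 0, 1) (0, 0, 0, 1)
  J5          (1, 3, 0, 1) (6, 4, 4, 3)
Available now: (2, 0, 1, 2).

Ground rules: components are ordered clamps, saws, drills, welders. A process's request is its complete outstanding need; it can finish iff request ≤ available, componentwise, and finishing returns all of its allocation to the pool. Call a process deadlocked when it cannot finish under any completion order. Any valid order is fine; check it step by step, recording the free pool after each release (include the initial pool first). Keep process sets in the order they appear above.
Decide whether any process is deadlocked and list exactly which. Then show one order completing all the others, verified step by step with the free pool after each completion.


Deadlocked set: J1, J6 and J5.
Key observation: J9, J7, J3 can finish, but then (4, 4, 5, 6) is all there is, and the blocked group's clamps demands exceed it.
The rest can finish in the order J9, J7, J3. Check, step by step:
  pool = (2, 0, 1, 2)
  J9: need (0, 0, 0, 1) fits (2, 0, 1, 2); releases (1, 1, 0, 1), pool now (3, 1, 1, 3)
  J7: need (3, 1, 1, 2) fits (3, 1, 1, 3); releases (1, 2, 2, 3), pool now (4, 3, 3, 6)
  J3: need (0, 0, 3, 6) fits (4, 3, 3, 6); releases (0, 1, 2, 0), pool now (4, 4, 5, 6)
The stuck group stays short no matter what:
  J1 still needs (6, 4, 1, 6) but only (4, 4, 5, 6) is free — short on clamps
  J6 still needs (5, 1, 4, 3) but only (4, 4, 5, 6) is free — short on clamps
  J5 still needs (6, 4, 4, 3) but only (4, 4, 5, 6) is free — short on clamps


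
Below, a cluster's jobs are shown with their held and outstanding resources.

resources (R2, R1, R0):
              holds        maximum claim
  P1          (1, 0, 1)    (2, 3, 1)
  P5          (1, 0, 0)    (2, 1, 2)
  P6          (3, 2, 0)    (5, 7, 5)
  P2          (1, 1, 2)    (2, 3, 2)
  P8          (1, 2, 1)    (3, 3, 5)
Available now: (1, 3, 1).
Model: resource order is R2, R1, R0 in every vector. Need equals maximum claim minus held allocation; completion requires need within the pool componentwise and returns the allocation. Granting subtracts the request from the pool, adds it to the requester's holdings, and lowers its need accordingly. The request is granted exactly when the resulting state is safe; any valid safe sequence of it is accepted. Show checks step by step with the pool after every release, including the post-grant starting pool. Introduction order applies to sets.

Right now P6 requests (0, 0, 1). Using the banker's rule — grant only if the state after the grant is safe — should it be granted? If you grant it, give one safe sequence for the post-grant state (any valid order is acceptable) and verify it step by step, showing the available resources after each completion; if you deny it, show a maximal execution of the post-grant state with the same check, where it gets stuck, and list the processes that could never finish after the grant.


DENY — the pretend-granted state is unsafe.
Key observation: R0 is the bottleneck — with P2, P5, P1 done the pool holds (4, 4, 3), short of every remaining need.
On the post-grant state, P2, P5, P1 is a maximal run — nothing extends it. Verifying each step:
  pool = (1, 3, 0)
  run P2 (needs (1, 2, 0), free (1, 3, 0)); after release of (1, 1, 2) the pool is (2, 4, 2)
  run P5 (needs (1, 1, 2), free (2, 4, 2)); after release of (1, 0, 0) the pool is (3, 4, 2)
  run P1 (needs (1, 3, 0), free (3, 4, 2)); after release of (1, 0, 1) the pool is (4, 4, 3)
  blocked: P6 wants (2, 5, 4), pool (4, 4, 3) — not enough R1 and R0
  blocked: P8 wants (2, 1, 4), pool (4, 4, 3) — not enough R0
Post-grant, the permanently blocked set is P6 and P8.


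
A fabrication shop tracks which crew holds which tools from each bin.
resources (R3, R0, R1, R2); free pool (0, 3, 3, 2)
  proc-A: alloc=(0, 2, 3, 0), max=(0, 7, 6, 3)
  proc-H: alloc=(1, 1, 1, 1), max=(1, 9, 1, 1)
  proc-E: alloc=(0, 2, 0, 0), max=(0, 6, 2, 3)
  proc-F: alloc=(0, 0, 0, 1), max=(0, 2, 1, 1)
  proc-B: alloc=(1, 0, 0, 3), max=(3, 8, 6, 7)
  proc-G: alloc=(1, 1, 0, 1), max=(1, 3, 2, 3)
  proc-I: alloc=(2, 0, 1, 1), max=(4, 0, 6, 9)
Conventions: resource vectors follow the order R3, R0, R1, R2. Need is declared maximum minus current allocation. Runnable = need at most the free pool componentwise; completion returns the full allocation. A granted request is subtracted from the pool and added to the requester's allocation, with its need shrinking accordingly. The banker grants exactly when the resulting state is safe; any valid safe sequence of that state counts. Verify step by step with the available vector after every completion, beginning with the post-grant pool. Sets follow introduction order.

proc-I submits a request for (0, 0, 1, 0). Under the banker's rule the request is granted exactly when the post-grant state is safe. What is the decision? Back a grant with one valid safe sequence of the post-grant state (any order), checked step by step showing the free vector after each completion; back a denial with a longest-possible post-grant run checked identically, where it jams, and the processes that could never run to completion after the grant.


DENY. Granting would leave the state unsafe.
Key observation: after proc-G, proc-F, proc-E the pool peaks at (1, 6, 2, 4), and each blocked process is short somewhere: proc-A on R1; proc-H on R0; proc-B on R3, R0, R1; proc-I on R3, R1, R2.
On the post-grant state, proc-G, proc-F, proc-E is a maximal run — nothing extends it. Step-by-step check:
  pool = (0, 3, 2, 2)
  run proc-G (needs (0, 2, 2, 2), free (0, 3, 2, 2)); after release of (1, 1, 0, 1) the pool is (1, 4, 2, 3)
  run proc-F (needs (0, 2, 1, 0), free (1, 4, 2, 3)); after release of (0, 0, 0, 1) the pool is (1, 4, 2, 4)
  run proc-E (needs (0, 4, 2, 3), free (1, 4, 2, 4)); after release of (0, 2, 0, 0) the pool is (1, 6, 2, 4)
  proc-A still needs (0, 5, 3, 3) but only (1, 6, 2, 4) is free — short on R1
  proc-H still needs (0, 8, 0, 0) but only (1, 6, 2, 4) is free — short on R0
  proc-B still needs (2, 8, 6, 4) but only (1, 6, 2, 4) is free — short on R3, R0 and R1
  proc-I still needs (2, 0, 4, 8) but only (1, 6, 2, 4) is free — short on R3, R1 and R2
Post-grant, the permanently blocked set is proc-A, proc-H, proc-B and proc-I.


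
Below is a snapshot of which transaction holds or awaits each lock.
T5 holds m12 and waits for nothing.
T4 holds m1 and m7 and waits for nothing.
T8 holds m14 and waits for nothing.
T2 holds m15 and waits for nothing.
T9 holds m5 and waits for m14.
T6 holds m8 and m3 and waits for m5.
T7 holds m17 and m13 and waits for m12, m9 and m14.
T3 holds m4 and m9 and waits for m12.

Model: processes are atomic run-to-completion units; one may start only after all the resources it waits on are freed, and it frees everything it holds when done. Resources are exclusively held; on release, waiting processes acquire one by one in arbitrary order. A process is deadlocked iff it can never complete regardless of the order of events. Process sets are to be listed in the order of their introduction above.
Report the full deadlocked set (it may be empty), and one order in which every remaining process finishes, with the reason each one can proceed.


Nothing here is deadlocked.
Key observation: there is no circular wait here — follow any chain and it reaches a process that is free to run now.
One completion order for the rest: T5, T4, T8, T9, T6, T2, T3, T7.
Walking it through:
  run T5 (it waits on nothing); releases m12
  run T4 (it waits on nothing); releases m1 and m7
  run T8 (it waits on nothing); releases m14
  T9 waits on m14 — all released -> runs and releases m5
  T6 waits on m5 — all released -> runs and releases m8 and m3
  run T2 (it waits on nothing); releases m15
  T3 waits on m12 — all released -> runs and releases m4 and m9
  T7 waits on m12, m9 and m14 — all released -> runs and releases m17 and m13


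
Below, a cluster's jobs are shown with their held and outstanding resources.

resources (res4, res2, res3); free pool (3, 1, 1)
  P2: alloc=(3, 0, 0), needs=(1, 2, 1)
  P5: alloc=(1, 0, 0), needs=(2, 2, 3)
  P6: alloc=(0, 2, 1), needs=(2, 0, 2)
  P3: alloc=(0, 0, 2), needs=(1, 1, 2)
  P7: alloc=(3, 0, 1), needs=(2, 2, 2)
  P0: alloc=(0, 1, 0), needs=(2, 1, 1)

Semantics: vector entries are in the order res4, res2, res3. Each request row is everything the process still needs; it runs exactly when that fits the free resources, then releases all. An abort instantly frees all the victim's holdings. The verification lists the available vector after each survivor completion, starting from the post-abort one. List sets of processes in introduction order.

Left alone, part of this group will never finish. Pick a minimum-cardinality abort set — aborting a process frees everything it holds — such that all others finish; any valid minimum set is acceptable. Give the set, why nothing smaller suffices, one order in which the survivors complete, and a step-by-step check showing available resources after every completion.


The answer: abort P6.
Key observation: the returned (0, 2, 1) from P6 is what brings P7 — unrunnable before, under any order — into play at step 1.
No smaller set exists: with zero aborts the deadlock remains.
Survivors finish in the order: P7, P0, P5, P2, P3. Check, step by step (pool after the aborts first):
  pool = (3, 3, 2)
  run P7 (needs (2, 2, 2), free (3, 3, 2)); after release of (3, 0, 1) the pool is (6, 3, 3)
  run P0 (needs (2, 1, 1), free (6, 3, 3)); after release of (0, 1, 0) the pool is (6, 4, 3)
  run P5 (needs (2, 2, 3), free (6, 4, 3)); after release of (1, 0, 0) the pool is (7, 4, 3)
  run P2 (needs (1, 2, 1), free (7, 4, 3)); after release of (3, 0, 0) the pool is (10, 4, 3)
  run P3 (needs (1, 1, 2), free (10, 4, 3)); after release of (0, 0, 2) the pool is (10, 4, 5)
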